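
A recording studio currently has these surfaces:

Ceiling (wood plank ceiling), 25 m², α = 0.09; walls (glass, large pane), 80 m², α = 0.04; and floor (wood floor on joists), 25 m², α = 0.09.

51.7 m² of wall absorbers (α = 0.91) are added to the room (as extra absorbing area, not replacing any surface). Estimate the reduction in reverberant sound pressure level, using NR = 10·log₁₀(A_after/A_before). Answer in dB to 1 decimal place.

8.5 dB

A_before = Σ Sᵢαᵢ = 25*0.09 + 80*0.04 + 25*0.09 = 7.700 sabins.
Treatment contributes 51.7·0.91 = 47.047 sabins.
New total A_after = 54.747 sabins.
NR = 10·log₁₀(54.747/7.700) = 8.5 dB.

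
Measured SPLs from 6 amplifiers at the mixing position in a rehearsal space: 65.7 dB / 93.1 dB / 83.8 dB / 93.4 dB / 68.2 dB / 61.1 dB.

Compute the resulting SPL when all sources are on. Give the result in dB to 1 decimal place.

Sum in the linear (power) domain: Σ 10^(Lᵢ/10) = 10^(65.7/10) + 10^(93.1/10) + 10^(83.8/10) + 10^(93.4/10) + 10^(68.2/10) + 10^(61.1/10) = 4.481e+09.
L_total = 10·log₁₀(4.481e+09) = 96.5 dB.

96.5 dB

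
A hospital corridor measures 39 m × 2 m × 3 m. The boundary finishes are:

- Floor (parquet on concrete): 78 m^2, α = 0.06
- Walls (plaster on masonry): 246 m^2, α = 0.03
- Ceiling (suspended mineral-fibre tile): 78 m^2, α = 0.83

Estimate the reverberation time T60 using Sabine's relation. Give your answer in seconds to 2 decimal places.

A = Σ Sᵢαᵢ = 78×0.06 + 246×0.03 + 78×0.83 = 76.800 sabins.
Room volume: 234 m³.
RT60 = 0.161 · V / A = 0.161 × 234 / 76.800 = 0.49 s.

0.49 s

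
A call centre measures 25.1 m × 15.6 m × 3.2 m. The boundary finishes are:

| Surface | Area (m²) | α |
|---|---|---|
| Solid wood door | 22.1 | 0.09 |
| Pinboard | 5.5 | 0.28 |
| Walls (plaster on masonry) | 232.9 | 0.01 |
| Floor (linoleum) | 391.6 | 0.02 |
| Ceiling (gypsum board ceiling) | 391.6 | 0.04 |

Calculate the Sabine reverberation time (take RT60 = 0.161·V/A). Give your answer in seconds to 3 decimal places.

Equivalent absorption area: A = 22.1·0.09 + 5.5·0.28 + 232.9·0.01 + 391.6·0.02 + 391.6·0.04 = 29.354 m².
Room volume: 1252.992 m³.
Sabine: RT60 = 0.161 × 1252.992 / 29.354 = 6.872 s.

6.872 sec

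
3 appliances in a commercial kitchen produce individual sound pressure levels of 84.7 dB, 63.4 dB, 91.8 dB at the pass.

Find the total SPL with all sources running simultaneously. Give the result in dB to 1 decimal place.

92.6 dB

Σ 10^(Lᵢ/10) = 1.811e+09.
Back to dB: 10·log₁₀ Σ = 92.6 dB.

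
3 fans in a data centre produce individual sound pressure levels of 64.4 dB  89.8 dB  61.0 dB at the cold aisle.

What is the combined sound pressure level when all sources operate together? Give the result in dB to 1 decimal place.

Σ 10^(Lᵢ/10) = 9.59e+08.
Combined level = 10 log₁₀(9.59e+08) = 89.8 dB.

89.8 dB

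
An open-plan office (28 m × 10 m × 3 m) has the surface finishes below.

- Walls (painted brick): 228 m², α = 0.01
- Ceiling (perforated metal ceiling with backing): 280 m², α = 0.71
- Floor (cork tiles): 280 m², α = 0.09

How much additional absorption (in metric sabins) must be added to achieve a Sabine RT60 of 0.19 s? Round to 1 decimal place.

Total absorption A₁ = 228·0.01 + 280·0.71 + 280·0.09
  = 2.280 + 198.800 + 25.200 = 226.280 m² sabins.
For T = 0.19 s, need A₂ = 0.161·V/T = 0.161·840/0.19 = 711.789 sabins.
Shortfall: 711.789 − 226.280 = 485.5 sabins.

485.5 sabins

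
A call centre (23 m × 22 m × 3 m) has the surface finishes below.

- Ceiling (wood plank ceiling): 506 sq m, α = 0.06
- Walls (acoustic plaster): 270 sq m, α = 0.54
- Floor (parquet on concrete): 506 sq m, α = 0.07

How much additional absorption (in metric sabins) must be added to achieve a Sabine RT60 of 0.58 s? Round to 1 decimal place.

209.8 sabins

Summing Sᵢαᵢ: 30.360 + 145.800 + 35.420 → A₁ = 211.580 sabins.
For T = 0.58 s, need A₂ = 0.161·V/T = 0.161·1518/0.58 = 421.376 sabins.
Additional absorption ΔA = 421.376 − 211.580 = 209.8 sabins.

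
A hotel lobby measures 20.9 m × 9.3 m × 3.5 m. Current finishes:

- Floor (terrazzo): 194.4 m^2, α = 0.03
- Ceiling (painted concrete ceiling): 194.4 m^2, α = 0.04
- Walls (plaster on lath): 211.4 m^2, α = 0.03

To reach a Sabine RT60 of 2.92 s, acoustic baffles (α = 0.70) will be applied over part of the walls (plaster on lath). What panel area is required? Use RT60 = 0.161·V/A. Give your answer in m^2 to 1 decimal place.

Equivalent absorption area: A₁ = 194.4·0.03 + 194.4·0.04 + 211.4·0.03 = 19.950 m^2.
Required A₂ = 0.161·680.295/2.92 = 37.509 sabins.
Absorption to add: 37.509 − 19.950 = 17.559 sabins.
Each m^2 of panel replacing the walls (plaster on lath) adds (0.70 − 0.03) = 0.67 sabins.
Area = ΔA/Δα = 17.559/0.67 = 26.2 m^2.

26.2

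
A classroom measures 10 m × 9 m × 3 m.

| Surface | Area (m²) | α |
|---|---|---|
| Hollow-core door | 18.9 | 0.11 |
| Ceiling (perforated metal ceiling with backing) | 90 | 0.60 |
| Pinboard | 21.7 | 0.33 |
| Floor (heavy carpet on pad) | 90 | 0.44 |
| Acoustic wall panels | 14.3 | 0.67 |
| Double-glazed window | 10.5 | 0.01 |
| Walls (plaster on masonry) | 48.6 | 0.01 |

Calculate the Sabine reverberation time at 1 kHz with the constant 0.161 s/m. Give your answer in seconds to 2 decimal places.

0.38 sec

Summing Sᵢαᵢ: 2.079 + 54.000 + 7.161 + 39.600 + 9.581 + 0.105 + 0.486 → A = 113.012 sabins.
Room volume: 270 m³.
RT60 = 0.161 · V / A = 0.161 × 270 / 113.012 = 0.38 s.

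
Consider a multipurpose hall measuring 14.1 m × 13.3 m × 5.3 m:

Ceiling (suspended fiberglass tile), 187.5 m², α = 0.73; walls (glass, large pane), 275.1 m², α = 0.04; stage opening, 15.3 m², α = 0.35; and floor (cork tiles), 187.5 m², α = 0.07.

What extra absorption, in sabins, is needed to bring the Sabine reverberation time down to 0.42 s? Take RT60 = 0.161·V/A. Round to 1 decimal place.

214.6 sabins

A₁ = Σ Sᵢαᵢ = 187.5*0.73 + 275.1*0.04 + 15.3*0.35 + 187.5*0.07 = 166.359 sabins.
For T = 0.42 s, need A₂ = 0.161·V/T = 0.161·993.909/0.42 = 380.998 sabins.
ΔA = A₂ − A₁ = 380.998 − 166.359 = 214.6 sabins.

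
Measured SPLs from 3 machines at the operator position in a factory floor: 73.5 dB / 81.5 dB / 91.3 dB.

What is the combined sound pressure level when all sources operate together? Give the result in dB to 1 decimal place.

91.8 dB

Sum in the linear (power) domain: Σ 10^(Lᵢ/10) = 10^(73.5/10) + 10^(81.5/10) + 10^(91.3/10) = 1.513e+09.
Combined level = 10 log₁₀(1.513e+09) = 91.8 dB.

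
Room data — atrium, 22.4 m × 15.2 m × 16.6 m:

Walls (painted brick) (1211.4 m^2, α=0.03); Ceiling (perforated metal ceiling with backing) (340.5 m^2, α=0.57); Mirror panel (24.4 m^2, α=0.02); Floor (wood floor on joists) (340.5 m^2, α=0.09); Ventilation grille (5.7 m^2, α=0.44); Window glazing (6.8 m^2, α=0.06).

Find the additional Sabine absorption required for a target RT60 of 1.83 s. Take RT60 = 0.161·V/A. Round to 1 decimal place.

232.8 sabins

Total absorption A₁ = 1211.4·0.03 + 340.5·0.57 + 24.4·0.02 + 340.5·0.09 + 5.7·0.44 + 6.8·0.06
  = 36.342 + 194.085 + 0.488 + 30.645 + 2.508 + 0.408 = 264.476 m^2 sabins.
For T = 1.83 s, need A₂ = 0.161·V/T = 0.161·5651.968/1.83 = 497.250 sabins.
Shortfall: 497.250 − 264.476 = 232.8 sabins.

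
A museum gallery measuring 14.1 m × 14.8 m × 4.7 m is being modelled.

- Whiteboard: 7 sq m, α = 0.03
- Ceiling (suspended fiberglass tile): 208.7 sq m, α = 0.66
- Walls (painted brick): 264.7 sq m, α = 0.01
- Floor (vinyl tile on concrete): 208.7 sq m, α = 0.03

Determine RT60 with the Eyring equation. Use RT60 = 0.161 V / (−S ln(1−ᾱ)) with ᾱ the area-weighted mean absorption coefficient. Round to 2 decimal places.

S = Σ Sᵢ = 689.1 sq m.
Absorption A = 7·0.03 + 208.7·0.66 + 264.7·0.01 + 208.7·0.03 = 146.860 sabins.
Mean coefficient ᾱ = A/S = 0.2131.
−S·ln(1−ᾱ) = −689.1 × ln(1 − 0.2131) = 165.146.
V = 14.1 × 14.8 × 4.7 = 980.796 m³.
T = 0.161·V/[−S·ln(1−ᾱ)] = 0.161·980.796/165.146 = 0.96 s.

0.96 s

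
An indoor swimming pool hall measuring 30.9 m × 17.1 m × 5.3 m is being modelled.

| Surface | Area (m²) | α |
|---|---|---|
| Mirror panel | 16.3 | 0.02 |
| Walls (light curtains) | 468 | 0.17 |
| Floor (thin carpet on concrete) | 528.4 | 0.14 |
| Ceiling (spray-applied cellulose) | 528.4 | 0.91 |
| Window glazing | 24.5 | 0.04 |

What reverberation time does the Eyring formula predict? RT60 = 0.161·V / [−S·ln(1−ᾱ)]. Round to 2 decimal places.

0.55 s

S = Σ Sᵢ = 1565.6 m².
Σ(Sᵢαᵢ) = 16.3·0.02 + 468·0.17 + 528.4·0.14 + 528.4·0.91 + 24.5·0.04 = 635.686.
Mean coefficient ᾱ = A/S = 0.4060.
Eyring denominator: −S ln(1−ᾱ) = 815.483.
V = 30.9 × 17.1 × 5.3 = 2800.467 m³.
RT60 = 0.161 × 2800.467 / 815.483 = 0.55 s.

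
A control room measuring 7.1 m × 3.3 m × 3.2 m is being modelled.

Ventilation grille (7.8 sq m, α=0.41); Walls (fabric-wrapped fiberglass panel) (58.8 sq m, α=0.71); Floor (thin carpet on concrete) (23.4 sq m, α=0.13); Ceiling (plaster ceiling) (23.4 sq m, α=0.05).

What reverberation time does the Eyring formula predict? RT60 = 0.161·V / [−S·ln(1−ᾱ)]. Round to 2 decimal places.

0.19 sec

Total surface area S = 7.8 + 58.8 + 23.4 + 23.4 = 113.4 sq m.
Σ(Sᵢαᵢ) = 7.8·0.41 + 58.8·0.71 + 23.4·0.13 + 23.4·0.05 = 49.158.
ᾱ = 49.158 / 113.4 = 0.4335.
−S·ln(1−ᾱ) = −113.4 × ln(1 − 0.4335) = 64.443.
V = 7.1 × 3.3 × 3.2 = 74.976 m³.
RT60 = 0.161 × 74.976 / 64.443 = 0.19 s.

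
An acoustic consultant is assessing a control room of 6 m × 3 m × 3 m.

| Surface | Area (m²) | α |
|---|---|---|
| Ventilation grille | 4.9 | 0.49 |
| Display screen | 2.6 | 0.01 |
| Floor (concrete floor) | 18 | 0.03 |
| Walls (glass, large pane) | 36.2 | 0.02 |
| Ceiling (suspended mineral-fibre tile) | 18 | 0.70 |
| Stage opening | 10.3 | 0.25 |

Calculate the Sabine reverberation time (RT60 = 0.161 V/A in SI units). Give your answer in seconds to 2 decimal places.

A = Σ Sᵢαᵢ = 4.9·0.49 + 2.6·0.01 + 18·0.03 + 36.2·0.02 + 18·0.70 + 10.3·0.25 = 18.866 sabins.
V = 6·3·3 = 54 m³.
RT60 = 0.161 · V / A = 0.161 × 54 / 18.866 = 0.46 s.

0.46 s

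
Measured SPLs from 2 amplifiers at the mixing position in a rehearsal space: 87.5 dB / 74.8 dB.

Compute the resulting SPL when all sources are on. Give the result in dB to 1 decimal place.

87.7 dB

Σ 10^(Lᵢ/10) = 5.925e+08.
Back to dB: 10·log₁₀ Σ = 87.7 dB.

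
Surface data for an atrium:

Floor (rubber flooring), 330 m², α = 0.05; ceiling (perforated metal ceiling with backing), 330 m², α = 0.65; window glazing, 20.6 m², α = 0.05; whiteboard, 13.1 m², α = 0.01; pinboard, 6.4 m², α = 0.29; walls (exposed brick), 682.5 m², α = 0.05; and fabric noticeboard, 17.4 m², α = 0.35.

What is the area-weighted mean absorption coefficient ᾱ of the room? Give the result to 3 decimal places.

Total surface area S = 1400.0 m².
Weighted sum Σ Sα = 274.232.
ᾱ = A/S = 0.196.

0.196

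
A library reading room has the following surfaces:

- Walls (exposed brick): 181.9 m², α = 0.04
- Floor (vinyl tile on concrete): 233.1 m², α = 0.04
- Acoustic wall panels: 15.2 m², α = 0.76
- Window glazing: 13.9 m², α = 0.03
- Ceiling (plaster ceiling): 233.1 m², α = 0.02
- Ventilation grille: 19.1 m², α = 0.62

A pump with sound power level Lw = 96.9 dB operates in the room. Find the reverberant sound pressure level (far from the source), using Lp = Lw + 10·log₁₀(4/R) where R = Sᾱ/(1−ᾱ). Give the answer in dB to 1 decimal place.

Σ(Sᵢαᵢ) = 181.9·0.04 + 233.1·0.04 + 15.2·0.76 + 13.9·0.03 + 233.1·0.02 + 19.1·0.62 = 45.073; total area S = 696.3 m².
ᾱ = 0.0647, so room constant R = A/(1−ᾱ) = 48.191 m².
Lp = 96.9 + 10·log₁₀(4/48.191) = 96.9 + (-10.81) = 86.1 dB.

86.1 dB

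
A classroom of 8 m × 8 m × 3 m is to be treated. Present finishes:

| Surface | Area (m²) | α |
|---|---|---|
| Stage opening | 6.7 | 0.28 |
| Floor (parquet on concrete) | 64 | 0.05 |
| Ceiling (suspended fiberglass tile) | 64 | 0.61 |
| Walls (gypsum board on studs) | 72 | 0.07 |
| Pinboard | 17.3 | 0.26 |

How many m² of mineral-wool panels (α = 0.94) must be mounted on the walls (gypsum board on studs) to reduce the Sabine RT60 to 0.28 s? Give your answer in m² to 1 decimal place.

Total absorption A₁ = 6.7·0.28 + 64·0.05 + 64·0.61 + 72·0.07 + 17.3·0.26
  = 1.876 + 3.200 + 39.040 + 5.040 + 4.498 = 53.654 m² sabins.
Required A₂ = 0.161·192/0.28 = 110.400 sabins.
Absorption to add: 110.400 − 53.654 = 56.746 sabins.
Each m² of panel replacing the walls (gypsum board on studs) adds (0.94 − 0.07) = 0.87 sabins.
Area = ΔA/Δα = 56.746/0.87 = 65.2 m².

65.2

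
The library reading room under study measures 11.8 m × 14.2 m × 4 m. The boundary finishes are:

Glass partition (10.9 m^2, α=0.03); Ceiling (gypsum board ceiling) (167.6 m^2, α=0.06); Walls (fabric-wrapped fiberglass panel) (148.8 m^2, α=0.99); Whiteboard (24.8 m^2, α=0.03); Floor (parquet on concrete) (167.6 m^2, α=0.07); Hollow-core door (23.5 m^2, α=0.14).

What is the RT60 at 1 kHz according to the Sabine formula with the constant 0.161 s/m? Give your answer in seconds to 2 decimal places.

Summing Sᵢαᵢ: 0.327 + 10.056 + 147.312 + 0.744 + 11.732 + 3.290 → A = 173.461 sabins.
V = 11.8·14.2·4 = 670.24 m³.
RT60 = 0.161 · V / A = 0.161 × 670.24 / 173.461 = 0.62 s.

0.62 s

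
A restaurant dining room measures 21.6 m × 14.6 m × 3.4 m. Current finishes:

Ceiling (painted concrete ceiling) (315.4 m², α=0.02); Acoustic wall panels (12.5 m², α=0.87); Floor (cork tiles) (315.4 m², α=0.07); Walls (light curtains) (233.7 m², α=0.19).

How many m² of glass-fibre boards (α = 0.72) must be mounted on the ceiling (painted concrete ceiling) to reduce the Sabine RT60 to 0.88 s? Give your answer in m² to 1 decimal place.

160.7

A₁ = Σ Sᵢαᵢ = 315.4×0.02 + 12.5×0.87 + 315.4×0.07 + 233.7×0.19 = 83.664 sabins.
Required A₂ = 0.161·1072.224/0.88 = 196.168 sabins.
Absorption to add: 196.168 − 83.664 = 112.504 sabins.
Each m² of panel replacing the ceiling (painted concrete ceiling) adds (0.72 − 0.02) = 0.70 sabins.
Panel area = 112.504 / 0.70 = 160.7 m².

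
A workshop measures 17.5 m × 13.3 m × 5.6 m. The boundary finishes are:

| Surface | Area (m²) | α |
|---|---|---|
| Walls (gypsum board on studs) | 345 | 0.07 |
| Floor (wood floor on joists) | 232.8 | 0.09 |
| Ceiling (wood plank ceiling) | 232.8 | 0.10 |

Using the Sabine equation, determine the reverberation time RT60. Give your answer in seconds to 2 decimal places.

3.07 sec

Total absorption A = 345*0.07 + 232.8*0.09 + 232.8*0.10
  = 24.150 + 20.952 + 23.280 = 68.382 m² sabins.
Volume V = 17.5 × 13.3 × 5.6 = 1303.4 m³.
T = 0.161 V/A = 0.161·1303.4/68.382 = 3.07 s.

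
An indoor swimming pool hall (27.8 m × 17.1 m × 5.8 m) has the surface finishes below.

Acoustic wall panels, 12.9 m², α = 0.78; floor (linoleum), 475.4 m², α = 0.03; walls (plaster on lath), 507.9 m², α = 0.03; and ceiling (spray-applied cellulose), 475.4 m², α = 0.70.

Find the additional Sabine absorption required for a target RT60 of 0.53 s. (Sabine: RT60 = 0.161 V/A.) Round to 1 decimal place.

465.2 sabins

Equivalent absorption area: A₁ = 12.9×0.78 + 475.4×0.03 + 507.9×0.03 + 475.4×0.70 = 372.341 m².
For T = 0.53 s, need A₂ = 0.161·V/T = 0.161·2757.204/0.53 = 837.566 sabins.
Shortfall: 837.566 − 372.341 = 465.2 sabins.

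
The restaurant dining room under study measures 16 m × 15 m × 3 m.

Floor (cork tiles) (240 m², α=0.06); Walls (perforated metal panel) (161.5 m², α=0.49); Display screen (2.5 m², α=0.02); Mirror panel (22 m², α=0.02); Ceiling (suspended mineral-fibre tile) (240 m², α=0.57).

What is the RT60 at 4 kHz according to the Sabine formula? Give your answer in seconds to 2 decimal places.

0.50 sec

A = Σ Sᵢαᵢ = 240*0.06 + 161.5*0.49 + 2.5*0.02 + 22*0.02 + 240*0.57 = 230.825 sabins.
Room volume: 720 m³.
RT60 = 0.161 · V / A = 0.161 × 720 / 230.825 = 0.50 s.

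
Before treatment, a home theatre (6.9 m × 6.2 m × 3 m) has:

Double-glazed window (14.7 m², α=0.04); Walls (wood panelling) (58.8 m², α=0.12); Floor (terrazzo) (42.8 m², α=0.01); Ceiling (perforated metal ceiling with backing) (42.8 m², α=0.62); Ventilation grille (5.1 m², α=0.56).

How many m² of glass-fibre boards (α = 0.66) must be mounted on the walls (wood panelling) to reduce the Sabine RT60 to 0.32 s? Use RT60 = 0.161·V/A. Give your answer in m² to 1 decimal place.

Summing Sᵢαᵢ: 0.588 + 7.056 + 0.428 + 26.536 + 2.856 → A₁ = 37.464 sabins.
V = 128.34 m³. Target absorption A₂ = 0.161 × 128.34 / 0.32 = 64.571 sabins.
Absorption to add: 64.571 − 37.464 = 27.107 sabins.
Net gain per m²: Δα = 0.66 − 0.12 = 0.54.
Panel area = 27.107 / 0.54 = 50.2 m².

50.2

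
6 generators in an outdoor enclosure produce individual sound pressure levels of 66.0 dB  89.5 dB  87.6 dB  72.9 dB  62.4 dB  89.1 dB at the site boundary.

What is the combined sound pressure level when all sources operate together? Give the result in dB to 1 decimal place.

93.6 dB

Σ 10^(Lᵢ/10) = 2.305e+09.
Combined level = 10 log₁₀(2.305e+09) = 93.6 dB.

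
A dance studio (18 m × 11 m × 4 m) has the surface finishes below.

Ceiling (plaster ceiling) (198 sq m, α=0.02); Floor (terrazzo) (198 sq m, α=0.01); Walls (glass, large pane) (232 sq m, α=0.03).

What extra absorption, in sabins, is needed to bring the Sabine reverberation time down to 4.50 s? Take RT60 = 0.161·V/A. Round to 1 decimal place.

15.4 sabins

Equivalent absorption area: A₁ = 198*0.02 + 198*0.01 + 232*0.03 = 12.900 sq m.
For T = 4.50 s, need A₂ = 0.161·V/T = 0.161·792/4.50 = 28.336 sabins.
Additional absorption ΔA = 28.336 − 12.900 = 15.4 sabins.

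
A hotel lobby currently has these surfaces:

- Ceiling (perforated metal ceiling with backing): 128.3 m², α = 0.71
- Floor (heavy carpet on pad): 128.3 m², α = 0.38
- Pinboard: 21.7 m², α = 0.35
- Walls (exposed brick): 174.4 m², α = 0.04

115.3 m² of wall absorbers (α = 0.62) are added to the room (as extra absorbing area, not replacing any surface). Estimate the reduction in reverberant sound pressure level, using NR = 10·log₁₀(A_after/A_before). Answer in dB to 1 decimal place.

1.7 dB

Total absorption A_before = 128.3·0.71 + 128.3·0.38 + 21.7·0.35 + 174.4·0.04
  = 91.093 + 48.754 + 7.595 + 6.976 = 154.418 m² sabins.
Treatment contributes 115.3·0.62 = 71.486 sabins.
A_after = 154.418 + 71.486 = 225.904 sabins.
NR = 10·log₁₀(225.904/154.418) = 1.7 dB.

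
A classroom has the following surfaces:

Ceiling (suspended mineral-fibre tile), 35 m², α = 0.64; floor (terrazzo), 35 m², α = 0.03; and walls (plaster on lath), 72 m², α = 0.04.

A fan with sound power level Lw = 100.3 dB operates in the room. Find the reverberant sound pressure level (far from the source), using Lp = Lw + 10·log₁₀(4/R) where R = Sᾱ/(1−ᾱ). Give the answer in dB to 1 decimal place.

Σ(Sᵢαᵢ) = 35·0.64 + 35·0.03 + 72·0.04 = 26.330; total area S = 142.0 m².
ᾱ = 0.1854, so room constant R = A/(1−ᾱ) = 32.323 m².
Lp = 100.3 + 10·log₁₀(4/32.323) = 100.3 + (-9.07) = 91.2 dB.

91.2 dB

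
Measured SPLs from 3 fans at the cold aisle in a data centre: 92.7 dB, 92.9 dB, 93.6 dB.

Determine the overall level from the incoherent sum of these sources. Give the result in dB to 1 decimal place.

97.9 dB

Σ 10^(Lᵢ/10) = 6.103e+09.
Back to dB: 10·log₁₀ Σ = 97.9 dB.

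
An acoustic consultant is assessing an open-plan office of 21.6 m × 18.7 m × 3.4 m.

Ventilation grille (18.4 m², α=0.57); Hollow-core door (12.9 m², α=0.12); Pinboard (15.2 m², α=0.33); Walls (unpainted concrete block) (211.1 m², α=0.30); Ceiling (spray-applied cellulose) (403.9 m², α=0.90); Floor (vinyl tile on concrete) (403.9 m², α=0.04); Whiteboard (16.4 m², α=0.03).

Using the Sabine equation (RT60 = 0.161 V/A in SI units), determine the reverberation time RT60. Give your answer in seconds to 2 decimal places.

Total absorption A = 18.4·0.57 + 12.9·0.12 + 15.2·0.33 + 211.1·0.30 + 403.9·0.90 + 403.9·0.04 + 16.4·0.03
  = 10.488 + 1.548 + 5.016 + 63.330 + 363.510 + 16.156 + 0.492 = 460.540 m² sabins.
Room volume: 1373.328 m³.
T = 0.161 V/A = 0.161·1373.328/460.540 = 0.48 s.

0.48 seconds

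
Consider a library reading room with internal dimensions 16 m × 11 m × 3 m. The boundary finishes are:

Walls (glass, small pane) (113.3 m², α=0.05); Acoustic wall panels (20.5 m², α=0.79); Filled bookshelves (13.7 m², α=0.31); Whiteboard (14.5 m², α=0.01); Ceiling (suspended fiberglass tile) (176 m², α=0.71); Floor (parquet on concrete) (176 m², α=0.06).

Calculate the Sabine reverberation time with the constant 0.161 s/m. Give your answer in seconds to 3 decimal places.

0.525 sec

A = Σ Sᵢαᵢ = 113.3*0.05 + 20.5*0.79 + 13.7*0.31 + 14.5*0.01 + 176*0.71 + 176*0.06 = 161.772 sabins.
V = 16·11·3 = 528 m³.
RT60 = 0.161 · V / A = 0.161 × 528 / 161.772 = 0.525 s.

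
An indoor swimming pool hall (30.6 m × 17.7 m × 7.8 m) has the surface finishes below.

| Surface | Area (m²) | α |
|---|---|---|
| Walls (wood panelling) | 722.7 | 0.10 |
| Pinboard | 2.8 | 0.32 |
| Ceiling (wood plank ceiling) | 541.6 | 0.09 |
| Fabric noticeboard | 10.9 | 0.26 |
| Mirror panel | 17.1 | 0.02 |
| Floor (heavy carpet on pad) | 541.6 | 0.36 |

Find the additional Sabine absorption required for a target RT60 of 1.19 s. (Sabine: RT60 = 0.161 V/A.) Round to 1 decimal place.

251.5 sabins

Equivalent absorption area: A₁ = 722.7*0.10 + 2.8*0.32 + 541.6*0.09 + 10.9*0.26 + 17.1*0.02 + 541.6*0.36 = 320.062 m².
V = 4224.636 m³. Required absorption A₂ = 0.161 × 4224.636 / 1.19 = 571.568 sabins.
Shortfall: 571.568 − 320.062 = 251.5 sabins.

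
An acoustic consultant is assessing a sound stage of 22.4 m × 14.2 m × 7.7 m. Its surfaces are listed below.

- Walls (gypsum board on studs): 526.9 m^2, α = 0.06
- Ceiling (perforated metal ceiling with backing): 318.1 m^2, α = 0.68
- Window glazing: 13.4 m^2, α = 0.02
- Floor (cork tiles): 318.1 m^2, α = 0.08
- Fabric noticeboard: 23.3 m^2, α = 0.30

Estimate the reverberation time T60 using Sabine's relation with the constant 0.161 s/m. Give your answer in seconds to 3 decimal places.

1.405 s

Equivalent absorption area: A = 526.9×0.06 + 318.1×0.68 + 13.4×0.02 + 318.1×0.08 + 23.3×0.30 = 280.628 m^2.
Volume V = 22.4 × 14.2 × 7.7 = 2449.216 m³.
RT60 = 0.161 · V / A = 0.161 × 2449.216 / 280.628 = 1.405 s.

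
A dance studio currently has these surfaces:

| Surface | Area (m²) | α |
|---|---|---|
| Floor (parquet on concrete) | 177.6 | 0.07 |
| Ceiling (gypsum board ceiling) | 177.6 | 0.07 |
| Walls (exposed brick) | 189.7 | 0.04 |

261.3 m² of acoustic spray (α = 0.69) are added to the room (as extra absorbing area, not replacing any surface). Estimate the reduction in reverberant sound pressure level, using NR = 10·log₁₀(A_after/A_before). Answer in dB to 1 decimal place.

A_before = Σ Sᵢαᵢ = 177.6×0.07 + 177.6×0.07 + 189.7×0.04 = 32.452 sabins.
Added absorption = 261.3 × 0.69 = 180.297 sabins.
New total A_after = 212.749 sabins.
Reduction = 10 log₁₀(A_after/A_before) = 10 log₁₀(6.5558) = 8.2 dB.

8.2 dB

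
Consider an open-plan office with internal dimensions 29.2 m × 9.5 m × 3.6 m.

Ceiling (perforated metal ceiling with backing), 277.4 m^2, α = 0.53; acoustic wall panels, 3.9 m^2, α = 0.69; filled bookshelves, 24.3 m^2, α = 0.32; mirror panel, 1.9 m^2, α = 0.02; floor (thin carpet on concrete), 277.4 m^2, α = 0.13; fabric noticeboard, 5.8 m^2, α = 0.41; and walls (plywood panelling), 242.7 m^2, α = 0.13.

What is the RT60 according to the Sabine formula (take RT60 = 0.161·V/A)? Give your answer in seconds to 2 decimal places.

0.71 s

Equivalent absorption area: A = 277.4·0.53 + 3.9·0.69 + 24.3·0.32 + 1.9·0.02 + 277.4·0.13 + 5.8·0.41 + 242.7·0.13 = 227.518 m^2.
V = 29.2·9.5·3.6 = 998.64 m³.
RT60 = 0.161 · V / A = 0.161 × 998.64 / 227.518 = 0.71 s.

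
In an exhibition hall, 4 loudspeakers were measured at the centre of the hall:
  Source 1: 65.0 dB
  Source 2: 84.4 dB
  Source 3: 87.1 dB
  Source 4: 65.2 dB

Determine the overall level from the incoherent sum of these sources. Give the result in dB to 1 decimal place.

Converting to relative power and adding: 10^(65.0/10) + 10^(84.4/10) + 10^(87.1/10) + 10^(65.2/10) = 7.948e+08.
Combined level = 10 log₁₀(7.948e+08) = 89.0 dB.

89.0 dB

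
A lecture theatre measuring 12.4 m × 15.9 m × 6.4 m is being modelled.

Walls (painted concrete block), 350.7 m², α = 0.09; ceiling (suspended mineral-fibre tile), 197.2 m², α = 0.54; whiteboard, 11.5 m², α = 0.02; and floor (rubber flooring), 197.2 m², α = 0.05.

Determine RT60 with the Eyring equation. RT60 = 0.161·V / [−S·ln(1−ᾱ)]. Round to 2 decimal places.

Total surface area S = 350.7 + 197.2 + 11.5 + 197.2 = 756.6 m².
Absorption A = 350.7·0.09 + 197.2·0.54 + 11.5·0.02 + 197.2·0.05 = 148.141 sabins.
ᾱ = 148.141 / 756.6 = 0.1958.
−S·ln(1−ᾱ) = −756.6 × ln(1 − 0.1958) = 164.869.
V = 12.4 × 15.9 × 6.4 = 1261.824 m³.
T = 0.161·V/[−S·ln(1−ᾱ)] = 0.161·1261.824/164.869 = 1.23 s.

1.23 s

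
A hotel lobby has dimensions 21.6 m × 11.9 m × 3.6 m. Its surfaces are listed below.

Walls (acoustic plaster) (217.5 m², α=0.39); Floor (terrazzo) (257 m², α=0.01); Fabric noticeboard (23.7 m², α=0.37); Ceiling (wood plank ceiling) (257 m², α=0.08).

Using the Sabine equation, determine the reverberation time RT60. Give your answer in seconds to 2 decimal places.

1.28 s

Summing Sᵢαᵢ: 84.825 + 2.570 + 8.769 + 20.560 → A = 116.724 sabins.
V = 21.6·11.9·3.6 = 925.344 m³.
RT60 = 0.161 · V / A = 0.161 × 925.344 / 116.724 = 1.28 s.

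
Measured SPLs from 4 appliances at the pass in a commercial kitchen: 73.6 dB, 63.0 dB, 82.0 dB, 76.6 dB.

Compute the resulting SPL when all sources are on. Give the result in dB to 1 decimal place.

83.6 dB

Converting to relative power and adding: 10^(73.6/10) + 10^(63.0/10) + 10^(82.0/10) + 10^(76.6/10) = 2.291e+08.
Back to dB: 10·log₁₀ Σ = 83.6 dB.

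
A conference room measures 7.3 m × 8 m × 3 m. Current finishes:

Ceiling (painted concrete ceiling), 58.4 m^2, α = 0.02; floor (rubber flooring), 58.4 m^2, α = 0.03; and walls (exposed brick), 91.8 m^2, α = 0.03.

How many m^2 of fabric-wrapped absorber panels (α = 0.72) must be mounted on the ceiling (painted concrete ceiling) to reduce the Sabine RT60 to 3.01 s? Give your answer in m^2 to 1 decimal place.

5.3

Summing Sᵢαᵢ: 1.168 + 1.752 + 2.754 → A₁ = 5.674 sabins.
V = 175.2 m³. Target absorption A₂ = 0.161 × 175.2 / 3.01 = 9.371 sabins.
Absorption to add: 9.371 − 5.674 = 3.697 sabins.
Each m^2 of panel replacing the ceiling (painted concrete ceiling) adds (0.72 − 0.02) = 0.70 sabins.
Area = ΔA/Δα = 3.697/0.70 = 5.3 m^2.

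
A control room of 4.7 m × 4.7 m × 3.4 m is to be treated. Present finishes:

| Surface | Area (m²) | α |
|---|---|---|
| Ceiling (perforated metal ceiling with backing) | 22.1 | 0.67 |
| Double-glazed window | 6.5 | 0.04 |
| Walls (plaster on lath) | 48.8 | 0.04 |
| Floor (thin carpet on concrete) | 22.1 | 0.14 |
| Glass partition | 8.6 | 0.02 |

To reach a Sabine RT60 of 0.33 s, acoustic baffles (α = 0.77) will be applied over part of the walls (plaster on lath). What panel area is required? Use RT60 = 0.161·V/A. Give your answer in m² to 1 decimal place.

Total absorption A₁ = 22.1×0.67 + 6.5×0.04 + 48.8×0.04 + 22.1×0.14 + 8.6×0.02
  = 14.807 + 0.260 + 1.952 + 3.094 + 0.172 = 20.285 m² sabins.
Required A₂ = 0.161·75.106/0.33 = 36.643 sabins.
ΔA needed = 36.643 − 20.285 = 16.358 sabins.
Each m² of panel replacing the walls (plaster on lath) adds (0.77 − 0.04) = 0.73 sabins.
Panel area = 16.358 / 0.73 = 22.4 m².

22.4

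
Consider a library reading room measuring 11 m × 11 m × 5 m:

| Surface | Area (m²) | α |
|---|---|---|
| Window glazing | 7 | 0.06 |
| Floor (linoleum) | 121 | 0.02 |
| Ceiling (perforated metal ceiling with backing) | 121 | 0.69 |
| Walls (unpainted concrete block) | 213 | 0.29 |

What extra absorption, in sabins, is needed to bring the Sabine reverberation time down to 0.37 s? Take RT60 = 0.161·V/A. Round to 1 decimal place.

115.2 sabins

Summing Sᵢαᵢ: 0.420 + 2.420 + 83.490 + 61.770 → A₁ = 148.100 sabins.
For T = 0.37 s, need A₂ = 0.161·V/T = 0.161·605/0.37 = 263.257 sabins.
Additional absorption ΔA = 263.257 − 148.100 = 115.2 sabins.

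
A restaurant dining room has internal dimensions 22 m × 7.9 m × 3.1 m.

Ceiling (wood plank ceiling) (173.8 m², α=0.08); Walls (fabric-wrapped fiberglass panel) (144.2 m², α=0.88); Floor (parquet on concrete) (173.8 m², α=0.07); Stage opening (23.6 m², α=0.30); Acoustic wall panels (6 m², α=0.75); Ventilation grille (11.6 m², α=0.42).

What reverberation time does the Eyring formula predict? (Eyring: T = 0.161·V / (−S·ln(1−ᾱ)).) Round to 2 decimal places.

0.43 s

Total surface area S = 173.8 + 144.2 + 173.8 + 23.6 + 6 + 11.6 = 533.0 m².
Absorption A = 173.8×0.08 + 144.2×0.88 + 173.8×0.07 + 23.6×0.30 + 6×0.75 + 11.6×0.42 = 169.418 sabins.
Mean coefficient ᾱ = A/S = 0.3179.
Eyring denominator: −S ln(1−ᾱ) = 203.915.
V = 22 × 7.9 × 3.1 = 538.78 m³.
T = 0.161·V/[−S·ln(1−ᾱ)] = 0.161·538.78/203.915 = 0.43 s.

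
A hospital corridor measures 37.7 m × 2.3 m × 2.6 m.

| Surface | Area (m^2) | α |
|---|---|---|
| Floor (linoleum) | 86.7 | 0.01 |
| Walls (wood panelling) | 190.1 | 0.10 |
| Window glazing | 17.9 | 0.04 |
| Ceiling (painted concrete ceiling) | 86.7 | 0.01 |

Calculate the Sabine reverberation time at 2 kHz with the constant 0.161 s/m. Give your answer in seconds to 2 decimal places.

1.69 s

Total absorption A = 86.7·0.01 + 190.1·0.10 + 17.9·0.04 + 86.7·0.01
  = 0.867 + 19.010 + 0.716 + 0.867 = 21.460 m^2 sabins.
V = 37.7·2.3·2.6 = 225.446 m³.
RT60 = 0.161 · V / A = 0.161 × 225.446 / 21.460 = 1.69 s.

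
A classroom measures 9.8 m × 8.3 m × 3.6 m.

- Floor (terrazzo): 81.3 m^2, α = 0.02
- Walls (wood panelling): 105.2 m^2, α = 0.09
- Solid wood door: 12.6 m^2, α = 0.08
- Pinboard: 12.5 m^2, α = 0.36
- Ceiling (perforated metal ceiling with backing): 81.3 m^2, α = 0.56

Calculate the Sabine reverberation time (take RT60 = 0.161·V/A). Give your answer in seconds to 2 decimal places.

0.76 sec

Equivalent absorption area: A = 81.3·0.02 + 105.2·0.09 + 12.6·0.08 + 12.5·0.36 + 81.3·0.56 = 62.130 m^2.
V = 9.8·8.3·3.6 = 292.824 m³.
T = 0.161 V/A = 0.161·292.824/62.130 = 0.76 s.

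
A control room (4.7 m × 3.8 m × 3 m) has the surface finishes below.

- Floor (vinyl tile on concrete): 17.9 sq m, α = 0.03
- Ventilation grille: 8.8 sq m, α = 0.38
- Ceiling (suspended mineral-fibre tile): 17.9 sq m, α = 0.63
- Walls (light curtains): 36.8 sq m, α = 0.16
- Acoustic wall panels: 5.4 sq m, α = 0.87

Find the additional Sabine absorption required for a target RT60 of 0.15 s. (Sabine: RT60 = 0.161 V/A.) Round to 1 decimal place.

31.8 sabins

A₁ = Σ Sᵢαᵢ = 17.9·0.03 + 8.8·0.38 + 17.9·0.63 + 36.8·0.16 + 5.4·0.87 = 25.744 sabins.
V = 53.58 m³. Required absorption A₂ = 0.161 × 53.58 / 0.15 = 57.509 sabins.
Shortfall: 57.509 − 25.744 = 31.8 sabins.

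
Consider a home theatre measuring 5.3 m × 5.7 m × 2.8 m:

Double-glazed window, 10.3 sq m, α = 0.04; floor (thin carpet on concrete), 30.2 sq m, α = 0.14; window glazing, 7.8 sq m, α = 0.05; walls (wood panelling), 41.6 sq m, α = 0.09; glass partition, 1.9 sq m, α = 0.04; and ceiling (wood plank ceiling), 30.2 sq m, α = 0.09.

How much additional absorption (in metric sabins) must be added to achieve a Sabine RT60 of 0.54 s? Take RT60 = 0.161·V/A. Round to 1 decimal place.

13.7 sabins

Summing Sᵢαᵢ: 0.412 + 4.228 + 0.390 + 3.744 + 0.076 + 2.718 → A₁ = 11.568 sabins.
V = 84.588 m³. Required absorption A₂ = 0.161 × 84.588 / 0.54 = 25.220 sabins.
Shortfall: 25.220 − 11.568 = 13.7 sabins.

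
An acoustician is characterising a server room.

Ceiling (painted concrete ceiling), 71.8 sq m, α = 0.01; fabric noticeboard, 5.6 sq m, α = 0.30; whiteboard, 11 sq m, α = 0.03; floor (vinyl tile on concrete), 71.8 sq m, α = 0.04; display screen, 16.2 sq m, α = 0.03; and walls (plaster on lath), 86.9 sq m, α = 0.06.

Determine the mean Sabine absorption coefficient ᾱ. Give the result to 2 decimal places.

S = Σ Sᵢ = 71.8 + 5.6 + 11 + 71.8 + 16.2 + 86.9 = 263.3 sq m.
Weighted sum Σ Sα = 11.300.
ᾱ = A/S = 0.04.

0.04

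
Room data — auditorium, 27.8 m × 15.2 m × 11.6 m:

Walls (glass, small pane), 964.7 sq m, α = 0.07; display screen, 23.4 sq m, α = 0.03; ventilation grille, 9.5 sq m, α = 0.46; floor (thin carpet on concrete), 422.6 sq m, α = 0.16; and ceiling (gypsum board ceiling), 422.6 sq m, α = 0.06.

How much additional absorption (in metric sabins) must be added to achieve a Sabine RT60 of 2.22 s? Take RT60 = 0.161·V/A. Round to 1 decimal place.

Total absorption A₁ = 964.7·0.07 + 23.4·0.03 + 9.5·0.46 + 422.6·0.16 + 422.6·0.06
  = 67.529 + 0.702 + 4.370 + 67.616 + 25.356 = 165.573 sq m sabins.
V = 4901.696 m³. Required absorption A₂ = 0.161 × 4901.696 / 2.22 = 355.483 sabins.
Additional absorption ΔA = 355.483 − 165.573 = 189.9 sabins.

189.9 sabins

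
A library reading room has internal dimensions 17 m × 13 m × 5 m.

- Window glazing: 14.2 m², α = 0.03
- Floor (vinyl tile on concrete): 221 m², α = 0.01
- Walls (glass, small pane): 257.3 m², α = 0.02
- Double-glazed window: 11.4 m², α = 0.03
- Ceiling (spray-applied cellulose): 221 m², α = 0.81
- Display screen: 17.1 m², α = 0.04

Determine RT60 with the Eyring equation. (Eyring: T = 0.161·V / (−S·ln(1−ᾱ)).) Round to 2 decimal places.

S = Σ Sᵢ = 742.0 m².
Absorption A = 14.2×0.03 + 221×0.01 + 257.3×0.02 + 11.4×0.03 + 221×0.81 + 17.1×0.04 = 187.818 sabins.
Mean coefficient ᾱ = A/S = 0.2531.
Eyring denominator: −S ln(1−ᾱ) = 216.533.
V = 17 × 13 × 5 = 1105 m³.
T = 0.161·V/[−S·ln(1−ᾱ)] = 0.161·1105/216.533 = 0.82 s.

0.82 sec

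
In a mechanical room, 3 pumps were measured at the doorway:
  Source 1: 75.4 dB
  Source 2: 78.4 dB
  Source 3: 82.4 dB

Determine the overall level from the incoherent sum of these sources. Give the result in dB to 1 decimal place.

84.4 dB

Σ 10^(Lᵢ/10) = 2.776e+08.
Back to dB: 10·log₁₀ Σ = 84.4 dB.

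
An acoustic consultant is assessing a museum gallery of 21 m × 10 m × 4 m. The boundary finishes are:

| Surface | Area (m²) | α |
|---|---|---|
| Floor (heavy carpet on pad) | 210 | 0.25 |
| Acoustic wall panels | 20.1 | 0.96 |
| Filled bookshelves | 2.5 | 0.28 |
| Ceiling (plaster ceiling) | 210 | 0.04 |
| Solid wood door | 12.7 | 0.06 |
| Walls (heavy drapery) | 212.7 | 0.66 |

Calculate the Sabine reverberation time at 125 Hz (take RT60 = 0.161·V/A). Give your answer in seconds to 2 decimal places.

0.61 s

Total absorption A = 210·0.25 + 20.1·0.96 + 2.5·0.28 + 210·0.04 + 12.7·0.06 + 212.7·0.66
  = 52.500 + 19.296 + 0.700 + 8.400 + 0.762 + 140.382 = 222.040 m² sabins.
Volume V = 21 × 10 × 4 = 840 m³.
T = 0.161 V/A = 0.161·840/222.040 = 0.61 s.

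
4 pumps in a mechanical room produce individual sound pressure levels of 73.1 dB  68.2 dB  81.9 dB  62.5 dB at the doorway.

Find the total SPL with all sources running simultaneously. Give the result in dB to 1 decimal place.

82.6 dB

Sum in the linear (power) domain: Σ 10^(Lᵢ/10) = 10^(73.1/10) + 10^(68.2/10) + 10^(81.9/10) + 10^(62.5/10) = 1.837e+08.
Back to dB: 10·log₁₀ Σ = 82.6 dB.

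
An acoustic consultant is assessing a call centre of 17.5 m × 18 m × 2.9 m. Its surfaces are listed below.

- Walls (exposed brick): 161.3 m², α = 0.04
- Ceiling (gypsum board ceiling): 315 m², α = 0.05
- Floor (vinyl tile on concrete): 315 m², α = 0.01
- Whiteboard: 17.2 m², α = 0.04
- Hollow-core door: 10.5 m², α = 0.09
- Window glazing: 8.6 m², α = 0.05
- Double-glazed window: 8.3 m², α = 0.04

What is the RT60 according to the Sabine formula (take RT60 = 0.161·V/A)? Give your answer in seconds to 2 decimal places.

5.30 seconds

Equivalent absorption area: A = 161.3×0.04 + 315×0.05 + 315×0.01 + 17.2×0.04 + 10.5×0.09 + 8.6×0.05 + 8.3×0.04 = 27.747 m².
Volume V = 17.5 × 18 × 2.9 = 913.5 m³.
RT60 = 0.161 · V / A = 0.161 × 913.5 / 27.747 = 5.30 s.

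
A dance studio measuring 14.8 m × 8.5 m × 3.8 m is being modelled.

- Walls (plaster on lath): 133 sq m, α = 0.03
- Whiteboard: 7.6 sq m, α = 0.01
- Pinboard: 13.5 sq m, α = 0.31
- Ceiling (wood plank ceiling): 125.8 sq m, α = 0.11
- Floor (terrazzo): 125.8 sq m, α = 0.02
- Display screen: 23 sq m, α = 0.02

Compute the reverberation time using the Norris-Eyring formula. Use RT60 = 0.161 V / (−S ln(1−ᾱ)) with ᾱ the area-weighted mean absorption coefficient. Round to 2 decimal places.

2.98 sec

S = Σ Sᵢ = 428.7 sq m.
Σ(Sᵢαᵢ) = 133×0.03 + 7.6×0.01 + 13.5×0.31 + 125.8×0.11 + 125.8×0.02 + 23×0.02 = 25.065.
ᾱ = 25.065 / 428.7 = 0.0585.
Eyring denominator: −S ln(1−ᾱ) = 25.842.
V = 14.8 × 8.5 × 3.8 = 478.04 m³.
RT60 = 0.161 × 478.04 / 25.842 = 2.98 s.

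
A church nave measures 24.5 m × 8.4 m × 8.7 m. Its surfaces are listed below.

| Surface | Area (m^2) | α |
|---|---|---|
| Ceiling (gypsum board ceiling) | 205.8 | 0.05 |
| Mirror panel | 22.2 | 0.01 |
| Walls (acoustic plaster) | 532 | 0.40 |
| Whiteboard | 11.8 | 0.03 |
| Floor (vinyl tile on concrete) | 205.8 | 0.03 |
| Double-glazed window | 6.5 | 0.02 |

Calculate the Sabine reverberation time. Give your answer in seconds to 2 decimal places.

1.25 seconds

A = Σ Sᵢαᵢ = 205.8*0.05 + 22.2*0.01 + 532*0.40 + 11.8*0.03 + 205.8*0.03 + 6.5*0.02 = 229.970 sabins.
V = 24.5·8.4·8.7 = 1790.46 m³.
RT60 = 0.161 · V / A = 0.161 × 1790.46 / 229.970 = 1.25 s.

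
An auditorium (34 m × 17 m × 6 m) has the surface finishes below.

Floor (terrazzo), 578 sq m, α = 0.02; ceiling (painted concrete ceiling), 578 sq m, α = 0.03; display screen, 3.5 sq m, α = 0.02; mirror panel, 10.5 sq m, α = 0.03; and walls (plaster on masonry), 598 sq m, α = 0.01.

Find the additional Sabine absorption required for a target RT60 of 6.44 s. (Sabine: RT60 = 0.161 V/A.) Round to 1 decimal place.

A₁ = Σ Sᵢαᵢ = 578*0.02 + 578*0.03 + 3.5*0.02 + 10.5*0.03 + 598*0.01 = 35.265 sabins.
V = 3468 m³. Required absorption A₂ = 0.161 × 3468 / 6.44 = 86.700 sabins.
Additional absorption ΔA = 86.700 − 35.265 = 51.4 sabins.

51.4 sabins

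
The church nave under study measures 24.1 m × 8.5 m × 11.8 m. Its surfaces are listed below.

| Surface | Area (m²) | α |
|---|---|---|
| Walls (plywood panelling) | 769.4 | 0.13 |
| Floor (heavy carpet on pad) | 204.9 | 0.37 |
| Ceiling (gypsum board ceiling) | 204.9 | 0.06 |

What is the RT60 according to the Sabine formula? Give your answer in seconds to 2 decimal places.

2.07 s

A = Σ Sᵢαᵢ = 769.4×0.13 + 204.9×0.37 + 204.9×0.06 = 188.129 sabins.
Room volume: 2417.23 m³.
Sabine: RT60 = 0.161 × 2417.23 / 188.129 = 2.07 s.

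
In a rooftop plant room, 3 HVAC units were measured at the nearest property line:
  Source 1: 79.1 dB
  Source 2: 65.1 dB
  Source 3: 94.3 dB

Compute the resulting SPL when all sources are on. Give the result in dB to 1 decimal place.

Sum in the linear (power) domain: Σ 10^(Lᵢ/10) = 10^(79.1/10) + 10^(65.1/10) + 10^(94.3/10) = 2.776e+09.
Back to dB: 10·log₁₀ Σ = 94.4 dB.

94.4 dB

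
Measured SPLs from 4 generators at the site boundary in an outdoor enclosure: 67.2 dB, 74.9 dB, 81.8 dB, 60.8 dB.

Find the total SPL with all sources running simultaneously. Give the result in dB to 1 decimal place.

82.8 dB

Σ 10^(Lᵢ/10) = 1.887e+08.
Combined level = 10 log₁₀(1.887e+08) = 82.8 dB.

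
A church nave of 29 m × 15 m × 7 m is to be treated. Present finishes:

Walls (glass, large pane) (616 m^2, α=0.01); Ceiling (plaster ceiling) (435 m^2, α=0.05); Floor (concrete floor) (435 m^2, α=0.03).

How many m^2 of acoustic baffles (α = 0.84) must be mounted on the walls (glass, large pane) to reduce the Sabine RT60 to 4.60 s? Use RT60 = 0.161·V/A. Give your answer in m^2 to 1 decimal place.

79.1

Equivalent absorption area: A₁ = 616*0.01 + 435*0.05 + 435*0.03 = 40.960 m^2.
V = 3045 m³. Target absorption A₂ = 0.161 × 3045 / 4.60 = 106.575 sabins.
Absorption to add: 106.575 − 40.960 = 65.615 sabins.
Each m^2 of panel replacing the walls (glass, large pane) adds (0.84 − 0.01) = 0.83 sabins.
Area = ΔA/Δα = 65.615/0.83 = 79.1 m^2.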